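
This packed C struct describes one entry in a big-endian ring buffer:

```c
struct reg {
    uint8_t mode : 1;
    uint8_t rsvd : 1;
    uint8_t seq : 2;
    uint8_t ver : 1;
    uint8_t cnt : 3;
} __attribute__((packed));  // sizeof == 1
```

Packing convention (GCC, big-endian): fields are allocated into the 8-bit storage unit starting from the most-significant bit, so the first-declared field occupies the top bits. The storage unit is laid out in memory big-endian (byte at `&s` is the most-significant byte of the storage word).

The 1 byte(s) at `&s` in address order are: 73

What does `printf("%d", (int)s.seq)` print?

[0]=0x73 (big-endian) → word 0x73
mode:1 @ bit 7 → (0x73>>7)&0x1 = 0x0
rsvd:1 @ bit 6 → (0x73>>6)&0x1 = 0x1
seq:2 @ bit 4 → (0x73>>4)&0x3 = 0x3  ←
ver:1 @ bit 3 → (0x73>>3)&0x1 = 0x0
cnt:3 @ bit 0 → (0x73>>0)&0x7 = 0x3

3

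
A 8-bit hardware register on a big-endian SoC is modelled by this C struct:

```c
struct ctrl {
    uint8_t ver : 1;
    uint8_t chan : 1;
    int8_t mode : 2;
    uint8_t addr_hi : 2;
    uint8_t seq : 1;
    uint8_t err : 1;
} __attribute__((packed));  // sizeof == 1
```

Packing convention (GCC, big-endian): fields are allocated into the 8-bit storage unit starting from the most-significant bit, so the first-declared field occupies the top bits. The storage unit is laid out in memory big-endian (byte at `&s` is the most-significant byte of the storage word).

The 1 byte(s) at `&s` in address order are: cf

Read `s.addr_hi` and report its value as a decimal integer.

3

[0]=0xcf (big-endian) → word 0xcf
ver:1 @ bit 7 → (0xcf>>7)&0x1 = 0x1
chan:1 @ bit 6 → (0xcf>>6)&0x1 = 0x1
mode:2 @ bit 4 → (0xcf>>4)&0x3 = 0x0
addr_hi:2 @ bit 2 → (0xcf>>2)&0x3 = 0x3  ←
seq:1 @ bit 1 → (0xcf>>1)&0x1 = 0x1
err:1 @ bit 0 → (0xcf>>0)&0x1 = 0x1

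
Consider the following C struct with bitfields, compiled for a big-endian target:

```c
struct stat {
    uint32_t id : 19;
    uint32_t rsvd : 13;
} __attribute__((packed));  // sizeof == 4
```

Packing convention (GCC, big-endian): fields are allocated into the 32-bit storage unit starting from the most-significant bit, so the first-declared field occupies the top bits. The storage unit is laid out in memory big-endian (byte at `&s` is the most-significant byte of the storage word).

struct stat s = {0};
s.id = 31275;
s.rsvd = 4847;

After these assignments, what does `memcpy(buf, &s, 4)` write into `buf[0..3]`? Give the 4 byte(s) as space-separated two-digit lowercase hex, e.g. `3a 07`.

0f 45 72 ef

id:19 = 31275 → 0x7a2b << 13 → word 0x0f456000
rsvd:13 = 4847 → 0x12ef << 0 → word 0x0f4572ef
word = 0x0f4572ef → big-endian bytes:
  [0]=0x0f  [1]=0x45  [2]=0x72  [3]=0xef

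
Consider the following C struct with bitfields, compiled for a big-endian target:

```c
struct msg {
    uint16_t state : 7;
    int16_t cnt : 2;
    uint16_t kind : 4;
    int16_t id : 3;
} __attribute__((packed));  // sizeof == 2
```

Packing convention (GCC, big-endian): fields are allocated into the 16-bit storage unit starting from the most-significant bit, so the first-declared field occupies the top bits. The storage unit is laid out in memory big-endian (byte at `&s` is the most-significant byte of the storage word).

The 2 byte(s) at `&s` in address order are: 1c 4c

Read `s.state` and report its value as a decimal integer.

14

[0]=0x1c [1]=0x4c (big-endian) → word 0x1c4c
state:7 @ bit 9 → (0x1c4c>>9)&0x7f = 0xe  ←
cnt:2 @ bit 7 → (0x1c4c>>7)&0x3 = 0x0
kind:4 @ bit 3 → (0x1c4c>>3)&0xf = 0x9
id:3 @ bit 0 → (0x1c4c>>0)&0x7 = 0x4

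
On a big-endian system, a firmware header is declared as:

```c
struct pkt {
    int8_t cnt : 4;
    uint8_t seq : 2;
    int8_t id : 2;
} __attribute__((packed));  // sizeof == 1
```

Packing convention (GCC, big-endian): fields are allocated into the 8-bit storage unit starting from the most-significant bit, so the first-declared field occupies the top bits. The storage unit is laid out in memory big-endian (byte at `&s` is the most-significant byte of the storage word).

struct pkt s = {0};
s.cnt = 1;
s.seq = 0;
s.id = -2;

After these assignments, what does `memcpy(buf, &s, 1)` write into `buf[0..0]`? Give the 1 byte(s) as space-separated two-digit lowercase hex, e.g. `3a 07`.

cnt:4 = 1 → 0x1 << 4 → word 0x10
seq:2 = 0 → 0x0 << 2 → word 0x10
id:2 = -2 → 0x2 << 0 → word 0x12
word = 0x12 → big-endian bytes:
  [0]=0x12

12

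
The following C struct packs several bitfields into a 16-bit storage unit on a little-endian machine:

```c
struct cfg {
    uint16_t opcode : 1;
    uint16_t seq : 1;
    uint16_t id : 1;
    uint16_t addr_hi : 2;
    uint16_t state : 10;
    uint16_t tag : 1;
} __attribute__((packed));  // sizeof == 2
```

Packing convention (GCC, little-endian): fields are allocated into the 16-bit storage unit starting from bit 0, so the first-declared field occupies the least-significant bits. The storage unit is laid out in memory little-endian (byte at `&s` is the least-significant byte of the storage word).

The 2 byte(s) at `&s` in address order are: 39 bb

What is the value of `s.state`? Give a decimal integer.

473

[0]=0x39 [1]=0xbb (little-endian) → word 0xbb39
opcode [0+:1] = (word>>0) & 0x1 = 1
seq [1+:1] = (word>>1) & 0x1 = 0
id [2+:1] = (word>>2) & 0x1 = 0
addr_hi [3+:2] = (word>>3) & 0x3 = 3
state [5+:10] = (word>>5) & 0x3ff = 473  ←
tag [15+:1] = (word>>15) & 0x1 = 1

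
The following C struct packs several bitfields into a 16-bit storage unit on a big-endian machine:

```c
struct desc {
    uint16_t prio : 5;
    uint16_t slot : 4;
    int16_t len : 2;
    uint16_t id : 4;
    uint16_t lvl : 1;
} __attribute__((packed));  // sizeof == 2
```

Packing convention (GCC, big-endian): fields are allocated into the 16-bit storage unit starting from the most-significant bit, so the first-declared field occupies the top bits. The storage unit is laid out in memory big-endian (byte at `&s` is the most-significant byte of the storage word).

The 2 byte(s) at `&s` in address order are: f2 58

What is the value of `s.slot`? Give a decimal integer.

4

[0]=0xf2 [1]=0x58 (big-endian) → word 0xf258
prio:5 @ bit 11 → (0xf258>>11)&0x1f = 0x1e
slot:4 @ bit 7 → (0xf258>>7)&0xf = 0x4  ←
len:2 @ bit 5 → (0xf258>>5)&0x3 = 0x2
id:4 @ bit 1 → (0xf258>>1)&0xf = 0xc
lvl:1 @ bit 0 → (0xf258>>0)&0x1 = 0x0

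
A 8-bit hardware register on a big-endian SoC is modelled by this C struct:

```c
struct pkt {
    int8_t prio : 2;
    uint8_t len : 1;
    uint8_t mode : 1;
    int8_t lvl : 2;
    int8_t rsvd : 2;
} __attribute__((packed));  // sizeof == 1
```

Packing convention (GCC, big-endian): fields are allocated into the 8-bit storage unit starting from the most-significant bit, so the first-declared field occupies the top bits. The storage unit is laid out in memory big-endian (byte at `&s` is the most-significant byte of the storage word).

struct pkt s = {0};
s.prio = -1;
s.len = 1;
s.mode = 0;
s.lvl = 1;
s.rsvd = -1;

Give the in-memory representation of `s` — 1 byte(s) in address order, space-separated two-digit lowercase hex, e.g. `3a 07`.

prio:2 = -1 → 0x3 << 6 → word 0xc0
len:1 = 1 → 0x1 << 5 → word 0xe0
mode:1 = 0 → 0x0 << 4 → word 0xe0
lvl:2 = 1 → 0x1 << 2 → word 0xe4
rsvd:2 = -1 → 0x3 << 0 → word 0xe7
word = 0xe7 → big-endian bytes:
  [0]=0xe7

e7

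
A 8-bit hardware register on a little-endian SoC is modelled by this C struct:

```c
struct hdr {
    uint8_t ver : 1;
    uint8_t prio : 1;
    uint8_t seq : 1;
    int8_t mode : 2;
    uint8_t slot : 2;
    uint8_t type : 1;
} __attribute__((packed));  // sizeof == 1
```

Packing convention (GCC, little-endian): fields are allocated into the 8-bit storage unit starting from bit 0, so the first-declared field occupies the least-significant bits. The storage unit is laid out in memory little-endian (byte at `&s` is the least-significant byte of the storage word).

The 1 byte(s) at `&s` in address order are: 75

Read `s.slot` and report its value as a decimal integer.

3

[0]=0x75 (little-endian) → word 0x75
ver:1 @ bit 0 → (0x75>>0)&0x1 = 0x1
prio:1 @ bit 1 → (0x75>>1)&0x1 = 0x0
seq:1 @ bit 2 → (0x75>>2)&0x1 = 0x1
mode:2 @ bit 3 → (0x75>>3)&0x3 = 0x2
slot:2 @ bit 5 → (0x75>>5)&0x3 = 0x3  ←
type:1 @ bit 7 → (0x75>>7)&0x1 = 0x0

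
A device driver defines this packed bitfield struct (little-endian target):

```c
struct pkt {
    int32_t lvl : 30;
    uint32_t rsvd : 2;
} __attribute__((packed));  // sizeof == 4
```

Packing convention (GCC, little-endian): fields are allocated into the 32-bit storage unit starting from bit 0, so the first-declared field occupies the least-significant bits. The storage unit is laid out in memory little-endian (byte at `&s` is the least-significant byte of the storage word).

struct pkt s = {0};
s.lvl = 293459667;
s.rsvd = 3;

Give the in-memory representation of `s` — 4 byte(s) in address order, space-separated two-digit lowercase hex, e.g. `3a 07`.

lvl:30 = 293459667 → 0x117dd6d3 << 0 → word 0x117dd6d3
rsvd:2 = 3 → 0x3 << 30 → word 0xd17dd6d3
word = 0xd17dd6d3 → little-endian bytes:
  [0]=0xd3  [1]=0xd6  [2]=0x7d  [3]=0xd1

d3 d6 7d d1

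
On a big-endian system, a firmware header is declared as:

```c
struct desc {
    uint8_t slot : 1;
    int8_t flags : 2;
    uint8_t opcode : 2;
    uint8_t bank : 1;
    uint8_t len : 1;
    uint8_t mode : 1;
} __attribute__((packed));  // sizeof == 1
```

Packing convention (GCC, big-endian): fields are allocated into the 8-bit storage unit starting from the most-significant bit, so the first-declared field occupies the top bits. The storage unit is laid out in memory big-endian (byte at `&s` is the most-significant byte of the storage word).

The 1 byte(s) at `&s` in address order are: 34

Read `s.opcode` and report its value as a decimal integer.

2

[0]=0x34 (big-endian) → word 0x34
slot [7+:1] = (word>>7) & 0x1 = 0
flags [5+:2] = (word>>5) & 0x3 = 1
opcode [3+:2] = (word>>3) & 0x3 = 2  ←
bank [2+:1] = (word>>2) & 0x1 = 1
len [1+:1] = (word>>1) & 0x1 = 0
mode [0+:1] = (word>>0) & 0x1 = 0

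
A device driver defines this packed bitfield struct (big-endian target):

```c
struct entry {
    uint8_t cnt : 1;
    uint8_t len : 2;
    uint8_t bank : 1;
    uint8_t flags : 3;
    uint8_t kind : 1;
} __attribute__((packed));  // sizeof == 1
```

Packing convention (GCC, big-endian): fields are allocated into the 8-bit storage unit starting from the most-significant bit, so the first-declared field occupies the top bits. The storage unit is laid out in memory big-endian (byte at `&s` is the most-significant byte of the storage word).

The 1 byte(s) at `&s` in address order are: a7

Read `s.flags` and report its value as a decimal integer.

[0]=0xa7 (big-endian) → word 0xa7
cnt:1 @ bit 7 → (0xa7>>7)&0x1 = 0x1
len:2 @ bit 5 → (0xa7>>5)&0x3 = 0x1
bank:1 @ bit 4 → (0xa7>>4)&0x1 = 0x0
flags:3 @ bit 1 → (0xa7>>1)&0x7 = 0x3  ←
kind:1 @ bit 0 → (0xa7>>0)&0x1 = 0x1

3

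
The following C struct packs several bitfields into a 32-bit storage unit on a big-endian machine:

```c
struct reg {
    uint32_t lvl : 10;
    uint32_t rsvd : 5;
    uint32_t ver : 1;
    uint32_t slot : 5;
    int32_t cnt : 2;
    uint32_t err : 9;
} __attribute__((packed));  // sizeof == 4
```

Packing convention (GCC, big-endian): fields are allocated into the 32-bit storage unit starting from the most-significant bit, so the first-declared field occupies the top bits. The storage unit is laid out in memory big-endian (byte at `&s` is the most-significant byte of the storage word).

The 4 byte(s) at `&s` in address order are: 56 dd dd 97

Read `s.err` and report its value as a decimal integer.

[0]=0x56 [1]=0xdd [2]=0xdd [3]=0x97 (big-endian) → word 0x56dddd97
lvl:10 @ bit 22 → (0x56dddd97>>22)&0x3ff = 0x15b
rsvd:5 @ bit 17 → (0x56dddd97>>17)&0x1f = 0xe
ver:1 @ bit 16 → (0x56dddd97>>16)&0x1 = 0x1
slot:5 @ bit 11 → (0x56dddd97>>11)&0x1f = 0x1b
cnt:2 @ bit 9 → (0x56dddd97>>9)&0x3 = 0x2
err:9 @ bit 0 → (0x56dddd97>>0)&0x1ff = 0x197  ←

407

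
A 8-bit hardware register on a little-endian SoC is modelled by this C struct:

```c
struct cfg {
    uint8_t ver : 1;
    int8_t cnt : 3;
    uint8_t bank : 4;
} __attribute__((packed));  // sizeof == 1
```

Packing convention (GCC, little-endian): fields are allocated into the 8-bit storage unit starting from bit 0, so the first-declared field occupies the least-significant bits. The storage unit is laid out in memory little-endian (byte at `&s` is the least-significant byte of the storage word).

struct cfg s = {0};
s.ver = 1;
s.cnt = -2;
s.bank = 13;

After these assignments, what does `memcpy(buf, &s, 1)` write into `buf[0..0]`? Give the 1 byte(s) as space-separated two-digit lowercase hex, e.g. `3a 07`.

ver:1 = 1 → 0x1 << 0 → word 0x01
cnt:3 = -2 → 0x6 << 1 → word 0x0d
bank:4 = 13 → 0xd << 4 → word 0xdd
word = 0xdd → little-endian bytes:
  [0]=0xdd

dd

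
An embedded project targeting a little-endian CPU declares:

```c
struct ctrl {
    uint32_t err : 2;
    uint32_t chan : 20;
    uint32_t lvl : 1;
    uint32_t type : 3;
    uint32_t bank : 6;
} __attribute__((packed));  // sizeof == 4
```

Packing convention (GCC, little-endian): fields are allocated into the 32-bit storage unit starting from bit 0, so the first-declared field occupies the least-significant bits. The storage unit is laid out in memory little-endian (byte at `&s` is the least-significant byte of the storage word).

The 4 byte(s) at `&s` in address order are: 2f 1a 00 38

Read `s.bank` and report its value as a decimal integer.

14

[0]=0x2f [1]=0x1a [2]=0x00 [3]=0x38 (little-endian) → word 0x38001a2f
err:2 @ bit 0 → (0x38001a2f>>0)&0x3 = 0x3
chan:20 @ bit 2 → (0x38001a2f>>2)&0xfffff = 0x68b
lvl:1 @ bit 22 → (0x38001a2f>>22)&0x1 = 0x0
type:3 @ bit 23 → (0x38001a2f>>23)&0x7 = 0x0
bank:6 @ bit 26 → (0x38001a2f>>26)&0x3f = 0xe  ←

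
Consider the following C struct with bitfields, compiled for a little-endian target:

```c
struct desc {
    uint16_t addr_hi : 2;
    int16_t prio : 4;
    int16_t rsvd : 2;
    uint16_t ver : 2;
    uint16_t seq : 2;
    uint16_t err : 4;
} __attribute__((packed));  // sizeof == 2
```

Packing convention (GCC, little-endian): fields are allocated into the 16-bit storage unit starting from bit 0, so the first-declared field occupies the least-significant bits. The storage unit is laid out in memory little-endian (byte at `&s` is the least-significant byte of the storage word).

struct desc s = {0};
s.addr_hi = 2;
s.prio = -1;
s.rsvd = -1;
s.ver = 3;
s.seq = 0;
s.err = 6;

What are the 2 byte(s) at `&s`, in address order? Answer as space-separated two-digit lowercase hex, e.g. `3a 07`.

addr_hi:2 = 2 → 0x2 << 0 → word 0x0002
prio:4 = -1 → 0xf << 2 → word 0x003e
rsvd:2 = -1 → 0x3 << 6 → word 0x00fe
ver:2 = 3 → 0x3 << 8 → word 0x03fe
seq:2 = 0 → 0x0 << 10 → word 0x03fe
err:4 = 6 → 0x6 << 12 → word 0x63fe
word = 0x63fe → little-endian bytes:
  [0]=0xfe  [1]=0x63

fe 63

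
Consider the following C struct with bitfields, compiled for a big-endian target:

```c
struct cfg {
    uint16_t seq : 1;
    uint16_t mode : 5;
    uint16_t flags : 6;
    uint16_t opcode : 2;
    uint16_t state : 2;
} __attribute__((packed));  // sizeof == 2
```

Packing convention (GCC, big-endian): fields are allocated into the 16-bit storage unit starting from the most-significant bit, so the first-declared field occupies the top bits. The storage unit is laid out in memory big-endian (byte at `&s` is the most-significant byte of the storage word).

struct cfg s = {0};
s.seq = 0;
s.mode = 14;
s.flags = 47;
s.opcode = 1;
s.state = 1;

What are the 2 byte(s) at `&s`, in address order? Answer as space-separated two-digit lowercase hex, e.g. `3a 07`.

3a f5

[15+:1] seq=0 & 0x1 = 0x0; word=0x0000
[10+:5] mode=14 & 0x1f = 0xe; word=0x3800
[4+:6] flags=47 & 0x3f = 0x2f; word=0x3af0
[2+:2] opcode=1 & 0x3 = 0x1; word=0x3af4
[0+:2] state=1 & 0x3 = 0x1; word=0x3af5
word = 0x3af5 → big-endian bytes:
  [0]=0x3a  [1]=0xf5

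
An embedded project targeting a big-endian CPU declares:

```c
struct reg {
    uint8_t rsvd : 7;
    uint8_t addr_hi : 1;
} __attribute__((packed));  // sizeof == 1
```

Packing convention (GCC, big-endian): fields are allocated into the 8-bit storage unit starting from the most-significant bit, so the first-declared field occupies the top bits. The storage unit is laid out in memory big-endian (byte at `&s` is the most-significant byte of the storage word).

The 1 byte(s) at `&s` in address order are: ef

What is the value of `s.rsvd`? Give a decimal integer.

[0]=0xef (big-endian) → word 0xef
rsvd [1+:7] = (word>>1) & 0x7f = 119  ←
addr_hi [0+:1] = (word>>0) & 0x1 = 1

119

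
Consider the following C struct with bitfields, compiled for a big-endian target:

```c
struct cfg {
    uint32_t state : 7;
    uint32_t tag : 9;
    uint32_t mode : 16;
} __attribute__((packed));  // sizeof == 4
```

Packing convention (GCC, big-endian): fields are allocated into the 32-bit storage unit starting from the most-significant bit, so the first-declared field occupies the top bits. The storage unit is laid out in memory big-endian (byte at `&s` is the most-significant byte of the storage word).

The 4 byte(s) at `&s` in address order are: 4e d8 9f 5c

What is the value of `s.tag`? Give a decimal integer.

[0]=0x4e [1]=0xd8 [2]=0x9f [3]=0x5c (big-endian) → word 0x4ed89f5c
state:7 @ bit 25 → (0x4ed89f5c>>25)&0x7f = 0x27
tag:9 @ bit 16 → (0x4ed89f5c>>16)&0x1ff = 0xd8  ←
mode:16 @ bit 0 → (0x4ed89f5c>>0)&0xffff = 0x9f5c

216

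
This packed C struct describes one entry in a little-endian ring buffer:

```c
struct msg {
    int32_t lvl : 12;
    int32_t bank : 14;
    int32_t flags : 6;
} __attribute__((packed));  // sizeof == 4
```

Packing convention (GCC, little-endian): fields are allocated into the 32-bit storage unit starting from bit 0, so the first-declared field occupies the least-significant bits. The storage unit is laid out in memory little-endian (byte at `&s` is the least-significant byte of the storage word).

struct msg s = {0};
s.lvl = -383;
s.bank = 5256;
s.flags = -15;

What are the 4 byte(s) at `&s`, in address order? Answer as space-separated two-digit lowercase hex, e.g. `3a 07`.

lvl:12 = -383 → 0xe81 << 0 → word 0x00000e81
bank:14 = 5256 → 0x1488 << 12 → word 0x01488e81
flags:6 = -15 → 0x31 << 26 → word 0xc5488e81
word = 0xc5488e81 → little-endian bytes:
  [0]=0x81  [1]=0x8e  [2]=0x48  [3]=0xc5

81 8e 48 c5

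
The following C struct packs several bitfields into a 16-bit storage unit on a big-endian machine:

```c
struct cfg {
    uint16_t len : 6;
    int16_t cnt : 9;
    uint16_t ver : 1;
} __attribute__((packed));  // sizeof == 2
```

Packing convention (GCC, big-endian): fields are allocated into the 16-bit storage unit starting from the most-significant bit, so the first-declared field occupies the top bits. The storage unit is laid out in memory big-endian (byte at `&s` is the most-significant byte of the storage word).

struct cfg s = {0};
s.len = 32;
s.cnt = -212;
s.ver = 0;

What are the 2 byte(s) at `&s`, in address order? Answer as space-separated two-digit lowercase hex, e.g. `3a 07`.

82 58

len:6 = 32 → 0x20 << 10 → word 0x8000
cnt:9 = -212 → 0x12c << 1 → word 0x8258
ver:1 = 0 → 0x0 << 0 → word 0x8258
word = 0x8258 → big-endian bytes:
  [0]=0x82  [1]=0x58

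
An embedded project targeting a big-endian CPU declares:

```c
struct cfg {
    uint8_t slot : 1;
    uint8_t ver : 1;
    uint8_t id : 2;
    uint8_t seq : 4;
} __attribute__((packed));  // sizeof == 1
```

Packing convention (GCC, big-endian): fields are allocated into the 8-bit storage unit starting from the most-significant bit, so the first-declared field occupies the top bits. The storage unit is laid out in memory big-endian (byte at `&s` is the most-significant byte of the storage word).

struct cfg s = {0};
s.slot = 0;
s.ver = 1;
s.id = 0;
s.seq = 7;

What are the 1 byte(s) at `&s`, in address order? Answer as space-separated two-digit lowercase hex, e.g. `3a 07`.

47

slot (1b) val=0 bits=0x0 at bit 7: 0x00
ver (1b) val=1 bits=0x1 at bit 6: 0x40
id (2b) val=0 bits=0x0 at bit 4: 0x40
seq (4b) val=7 bits=0x7 at bit 0: 0x47
word = 0x47 → big-endian bytes:
  [0]=0x47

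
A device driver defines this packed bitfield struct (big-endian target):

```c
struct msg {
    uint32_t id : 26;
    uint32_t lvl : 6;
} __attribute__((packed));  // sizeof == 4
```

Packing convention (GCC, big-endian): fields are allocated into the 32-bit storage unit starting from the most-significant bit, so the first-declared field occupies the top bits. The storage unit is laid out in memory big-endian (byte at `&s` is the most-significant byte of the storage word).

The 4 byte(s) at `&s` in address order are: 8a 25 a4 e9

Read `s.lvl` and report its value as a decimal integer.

[0]=0x8a [1]=0x25 [2]=0xa4 [3]=0xe9 (big-endian) → word 0x8a25a4e9
id [6+:26] = (word>>6) & 0x3ffffff = 36214419
lvl [0+:6] = (word>>0) & 0x3f = 41  ←

41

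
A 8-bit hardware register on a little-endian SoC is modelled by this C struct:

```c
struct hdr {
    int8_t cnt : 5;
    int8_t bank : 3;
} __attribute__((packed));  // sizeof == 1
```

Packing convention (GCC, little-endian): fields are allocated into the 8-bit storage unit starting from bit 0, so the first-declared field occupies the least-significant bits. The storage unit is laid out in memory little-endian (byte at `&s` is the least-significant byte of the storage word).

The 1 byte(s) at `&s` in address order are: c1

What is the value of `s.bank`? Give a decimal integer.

[0]=0xc1 (little-endian) → word 0xc1
cnt [0+:5] = (word>>0) & 0x1f = 1
bank [5+:3] = (word>>5) & 0x7 = 6  ←
bank signed 3b, MSB=1: 6 - 8 = -2

-2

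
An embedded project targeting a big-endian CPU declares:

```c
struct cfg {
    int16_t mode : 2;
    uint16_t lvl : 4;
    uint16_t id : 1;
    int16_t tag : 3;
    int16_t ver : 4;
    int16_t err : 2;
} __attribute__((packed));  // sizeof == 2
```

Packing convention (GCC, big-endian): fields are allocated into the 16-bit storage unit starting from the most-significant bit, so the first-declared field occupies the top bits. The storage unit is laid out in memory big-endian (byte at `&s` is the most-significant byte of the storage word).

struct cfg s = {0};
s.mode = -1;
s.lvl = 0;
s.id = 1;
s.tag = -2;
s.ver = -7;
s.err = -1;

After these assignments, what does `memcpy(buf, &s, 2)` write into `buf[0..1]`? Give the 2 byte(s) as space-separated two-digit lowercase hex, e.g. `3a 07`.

c3 a7

mode (2b) val=-1 bits=0x3 at bit 14: 0xc000
lvl (4b) val=0 bits=0x0 at bit 10: 0xc000
id (1b) val=1 bits=0x1 at bit 9: 0xc200
tag (3b) val=-2 bits=0x6 at bit 6: 0xc380
ver (4b) val=-7 bits=0x9 at bit 2: 0xc3a4
err (2b) val=-1 bits=0x3 at bit 0: 0xc3a7
word = 0xc3a7 → big-endian bytes:
  [0]=0xc3  [1]=0xa7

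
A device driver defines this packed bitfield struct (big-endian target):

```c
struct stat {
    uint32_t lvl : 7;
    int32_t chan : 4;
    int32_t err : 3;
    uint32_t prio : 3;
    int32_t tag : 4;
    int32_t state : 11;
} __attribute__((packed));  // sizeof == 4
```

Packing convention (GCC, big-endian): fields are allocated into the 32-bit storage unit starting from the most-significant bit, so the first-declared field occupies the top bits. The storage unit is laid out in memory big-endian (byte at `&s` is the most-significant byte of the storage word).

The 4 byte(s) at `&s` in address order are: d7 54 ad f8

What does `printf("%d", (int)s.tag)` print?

[0]=0xd7 [1]=0x54 [2]=0xad [3]=0xf8 (big-endian) → word 0xd754adf8
lvl [25+:7] = (word>>25) & 0x7f = 107
chan [21+:4] = (word>>21) & 0xf = 10
err [18+:3] = (word>>18) & 0x7 = 5
prio [15+:3] = (word>>15) & 0x7 = 1
tag [11+:4] = (word>>11) & 0xf = 5  ←
state [0+:11] = (word>>0) & 0x7ff = 1528
tag signed 4b, MSB=0: value = 5

5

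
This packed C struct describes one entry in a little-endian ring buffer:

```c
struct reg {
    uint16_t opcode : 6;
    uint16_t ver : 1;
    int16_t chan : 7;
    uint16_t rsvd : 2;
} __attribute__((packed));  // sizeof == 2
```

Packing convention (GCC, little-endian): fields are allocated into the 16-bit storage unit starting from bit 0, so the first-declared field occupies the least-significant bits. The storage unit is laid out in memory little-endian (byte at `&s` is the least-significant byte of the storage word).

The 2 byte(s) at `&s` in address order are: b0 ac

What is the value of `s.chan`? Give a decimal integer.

[0]=0xb0 [1]=0xac (little-endian) → word 0xacb0
opcode:6 @ bit 0 → (0xacb0>>0)&0x3f = 0x30
ver:1 @ bit 6 → (0xacb0>>6)&0x1 = 0x0
chan:7 @ bit 7 → (0xacb0>>7)&0x7f = 0x59  ←
rsvd:2 @ bit 14 → (0xacb0>>14)&0x3 = 0x2
chan signed 7b, MSB=1: 89 - 128 = -39

-39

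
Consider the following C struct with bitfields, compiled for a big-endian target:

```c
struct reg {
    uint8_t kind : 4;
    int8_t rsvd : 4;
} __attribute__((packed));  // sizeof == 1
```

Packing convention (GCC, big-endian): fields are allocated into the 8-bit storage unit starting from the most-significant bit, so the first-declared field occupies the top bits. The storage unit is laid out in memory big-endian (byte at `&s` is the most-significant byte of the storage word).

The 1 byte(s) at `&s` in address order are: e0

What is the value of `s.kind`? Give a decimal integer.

[0]=0xe0 (big-endian) → word 0xe0
kind:4 @ bit 4 → (0xe0>>4)&0xf = 0xe  ←
rsvd:4 @ bit 0 → (0xe0>>0)&0xf = 0x0

14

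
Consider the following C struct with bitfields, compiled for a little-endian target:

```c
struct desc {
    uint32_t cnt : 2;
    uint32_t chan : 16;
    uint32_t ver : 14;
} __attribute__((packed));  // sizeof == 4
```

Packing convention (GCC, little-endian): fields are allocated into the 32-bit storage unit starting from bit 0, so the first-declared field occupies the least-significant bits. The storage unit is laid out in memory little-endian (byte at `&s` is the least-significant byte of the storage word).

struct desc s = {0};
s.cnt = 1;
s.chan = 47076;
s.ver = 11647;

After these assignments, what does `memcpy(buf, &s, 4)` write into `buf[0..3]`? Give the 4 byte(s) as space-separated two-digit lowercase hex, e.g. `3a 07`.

[0+:2] cnt=1 & 0x3 = 0x1; word=0x00000001
[2+:16] chan=47076 & 0xffff = 0xb7e4; word=0x0002df91
[18+:14] ver=11647 & 0x3fff = 0x2d7f; word=0xb5fedf91
word = 0xb5fedf91 → little-endian bytes:
  [0]=0x91  [1]=0xdf  [2]=0xfe  [3]=0xb5

91 df fe b5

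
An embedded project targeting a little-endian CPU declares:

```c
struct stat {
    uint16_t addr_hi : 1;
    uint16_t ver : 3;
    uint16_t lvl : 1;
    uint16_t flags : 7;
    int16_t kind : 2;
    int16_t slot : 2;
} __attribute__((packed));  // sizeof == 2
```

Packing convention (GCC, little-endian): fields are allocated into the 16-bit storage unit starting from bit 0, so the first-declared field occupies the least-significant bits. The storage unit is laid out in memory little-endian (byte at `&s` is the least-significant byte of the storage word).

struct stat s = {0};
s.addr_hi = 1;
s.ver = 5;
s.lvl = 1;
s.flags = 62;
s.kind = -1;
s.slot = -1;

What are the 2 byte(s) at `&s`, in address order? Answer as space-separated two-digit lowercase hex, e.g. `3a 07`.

db f7

[0+:1] addr_hi=1 & 0x1 = 0x1; word=0x0001
[1+:3] ver=5 & 0x7 = 0x5; word=0x000b
[4+:1] lvl=1 & 0x1 = 0x1; word=0x001b
[5+:7] flags=62 & 0x7f = 0x3e; word=0x07db
[12+:2] kind=-1 & 0x3 = 0x3; word=0x37db
[14+:2] slot=-1 & 0x3 = 0x3; word=0xf7db
word = 0xf7db → little-endian bytes:
  [0]=0xdb  [1]=0xf7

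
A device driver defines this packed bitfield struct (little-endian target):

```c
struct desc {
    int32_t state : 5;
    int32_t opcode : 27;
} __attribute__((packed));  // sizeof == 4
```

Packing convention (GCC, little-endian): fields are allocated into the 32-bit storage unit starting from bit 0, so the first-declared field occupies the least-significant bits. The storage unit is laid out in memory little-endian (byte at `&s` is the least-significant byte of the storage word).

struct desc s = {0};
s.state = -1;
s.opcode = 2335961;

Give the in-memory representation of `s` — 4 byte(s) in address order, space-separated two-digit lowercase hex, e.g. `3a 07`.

state:5 = -1 → 0x1f << 0 → word 0x0000001f
opcode:27 = 2335961 → 0x23a4d9 << 5 → word 0x04749b3f
word = 0x04749b3f → little-endian bytes:
  [0]=0x3f  [1]=0x9b  [2]=0x74  [3]=0x04

3f 9b 74 04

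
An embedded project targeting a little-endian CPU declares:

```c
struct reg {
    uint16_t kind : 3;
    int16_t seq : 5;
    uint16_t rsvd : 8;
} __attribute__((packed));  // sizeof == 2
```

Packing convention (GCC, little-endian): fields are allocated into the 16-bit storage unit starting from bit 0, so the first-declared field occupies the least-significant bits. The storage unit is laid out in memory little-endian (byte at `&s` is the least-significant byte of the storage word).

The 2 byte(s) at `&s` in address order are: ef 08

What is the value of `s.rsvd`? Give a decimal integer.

8

[0]=0xef [1]=0x08 (little-endian) → word 0x08ef
kind:3 @ bit 0 → (0x08ef>>0)&0x7 = 0x7
seq:5 @ bit 3 → (0x08ef>>3)&0x1f = 0x1d
rsvd:8 @ bit 8 → (0x08ef>>8)&0xff = 0x8  ←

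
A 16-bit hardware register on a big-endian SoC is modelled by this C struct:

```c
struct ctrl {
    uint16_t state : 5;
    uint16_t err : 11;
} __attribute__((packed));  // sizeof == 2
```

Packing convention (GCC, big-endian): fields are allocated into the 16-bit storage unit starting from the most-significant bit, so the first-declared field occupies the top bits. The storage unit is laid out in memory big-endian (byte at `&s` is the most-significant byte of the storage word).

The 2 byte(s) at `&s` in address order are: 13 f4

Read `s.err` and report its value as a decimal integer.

[0]=0x13 [1]=0xf4 (big-endian) → word 0x13f4
state:5 @ bit 11 → (0x13f4>>11)&0x1f = 0x2
err:11 @ bit 0 → (0x13f4>>0)&0x7ff = 0x3f4  ←

1012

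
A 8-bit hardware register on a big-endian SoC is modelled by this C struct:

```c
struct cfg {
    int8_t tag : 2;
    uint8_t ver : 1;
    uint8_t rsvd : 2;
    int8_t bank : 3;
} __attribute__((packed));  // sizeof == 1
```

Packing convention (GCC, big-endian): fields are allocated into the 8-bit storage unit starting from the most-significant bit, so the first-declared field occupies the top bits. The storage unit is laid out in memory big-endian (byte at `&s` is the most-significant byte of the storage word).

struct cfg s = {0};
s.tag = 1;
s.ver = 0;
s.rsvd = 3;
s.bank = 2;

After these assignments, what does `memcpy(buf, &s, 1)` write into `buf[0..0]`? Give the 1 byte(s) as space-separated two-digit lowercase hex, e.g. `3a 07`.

[6+:2] tag=1 & 0x3 = 0x1; word=0x40
[5+:1] ver=0 & 0x1 = 0x0; word=0x40
[3+:2] rsvd=3 & 0x3 = 0x3; word=0x58
[0+:3] bank=2 & 0x7 = 0x2; word=0x5a
word = 0x5a → big-endian bytes:
  [0]=0x5a

5a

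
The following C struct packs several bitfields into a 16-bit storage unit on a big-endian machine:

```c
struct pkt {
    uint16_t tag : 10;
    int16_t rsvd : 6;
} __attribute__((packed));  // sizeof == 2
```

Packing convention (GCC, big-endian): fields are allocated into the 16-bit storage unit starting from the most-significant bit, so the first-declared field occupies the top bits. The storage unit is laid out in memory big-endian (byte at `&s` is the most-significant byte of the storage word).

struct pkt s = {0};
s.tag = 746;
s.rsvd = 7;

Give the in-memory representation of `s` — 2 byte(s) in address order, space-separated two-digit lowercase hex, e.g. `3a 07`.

[6+:10] tag=746 & 0x3ff = 0x2ea; word=0xba80
[0+:6] rsvd=7 & 0x3f = 0x7; word=0xba87
word = 0xba87 → big-endian bytes:
  [0]=0xba  [1]=0x87

ba 87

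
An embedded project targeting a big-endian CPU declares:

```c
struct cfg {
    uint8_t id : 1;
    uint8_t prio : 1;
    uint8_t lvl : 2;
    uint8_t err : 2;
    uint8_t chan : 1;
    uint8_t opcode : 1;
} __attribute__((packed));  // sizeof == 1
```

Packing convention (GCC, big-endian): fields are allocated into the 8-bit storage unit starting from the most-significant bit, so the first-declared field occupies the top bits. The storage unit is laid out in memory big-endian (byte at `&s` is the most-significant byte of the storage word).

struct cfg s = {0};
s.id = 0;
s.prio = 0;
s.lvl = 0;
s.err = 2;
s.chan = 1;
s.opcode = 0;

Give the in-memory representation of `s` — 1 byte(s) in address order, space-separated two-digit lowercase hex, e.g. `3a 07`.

0a

id:1 = 0 → 0x0 << 7 → word 0x00
prio:1 = 0 → 0x0 << 6 → word 0x00
lvl:2 = 0 → 0x0 << 4 → word 0x00
err:2 = 2 → 0x2 << 2 → word 0x08
chan:1 = 1 → 0x1 << 1 → word 0x0a
opcode:1 = 0 → 0x0 << 0 → word 0x0a
word = 0x0a → big-endian bytes:
  [0]=0x0a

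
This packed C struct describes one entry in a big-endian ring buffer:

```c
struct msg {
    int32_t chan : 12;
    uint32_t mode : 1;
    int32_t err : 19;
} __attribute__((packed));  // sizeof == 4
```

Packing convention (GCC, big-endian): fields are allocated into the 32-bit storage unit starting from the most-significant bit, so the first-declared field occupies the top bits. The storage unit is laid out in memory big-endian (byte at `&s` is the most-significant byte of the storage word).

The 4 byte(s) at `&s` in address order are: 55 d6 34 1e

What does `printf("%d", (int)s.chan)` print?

[0]=0x55 [1]=0xd6 [2]=0x34 [3]=0x1e (big-endian) → word 0x55d6341e
chan [20+:12] = (word>>20) & 0xfff = 1373  ←
mode [19+:1] = (word>>19) & 0x1 = 0
err [0+:19] = (word>>0) & 0x7ffff = 406558
chan signed 12b, MSB=0: value = 1373

1373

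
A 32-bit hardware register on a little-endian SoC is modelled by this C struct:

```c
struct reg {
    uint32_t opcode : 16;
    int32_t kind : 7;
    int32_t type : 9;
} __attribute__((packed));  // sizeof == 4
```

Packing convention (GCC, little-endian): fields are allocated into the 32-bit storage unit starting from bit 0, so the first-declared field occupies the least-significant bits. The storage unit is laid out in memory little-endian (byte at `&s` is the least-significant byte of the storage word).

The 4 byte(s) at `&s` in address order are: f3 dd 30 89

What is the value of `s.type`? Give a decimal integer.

-238

[0]=0xf3 [1]=0xdd [2]=0x30 [3]=0x89 (little-endian) → word 0x8930ddf3
opcode [0+:16] = (word>>0) & 0xffff = 56819
kind [16+:7] = (word>>16) & 0x7f = 48
type [23+:9] = (word>>23) & 0x1ff = 274  ←
type signed 9b, MSB=1: 274 - 512 = -238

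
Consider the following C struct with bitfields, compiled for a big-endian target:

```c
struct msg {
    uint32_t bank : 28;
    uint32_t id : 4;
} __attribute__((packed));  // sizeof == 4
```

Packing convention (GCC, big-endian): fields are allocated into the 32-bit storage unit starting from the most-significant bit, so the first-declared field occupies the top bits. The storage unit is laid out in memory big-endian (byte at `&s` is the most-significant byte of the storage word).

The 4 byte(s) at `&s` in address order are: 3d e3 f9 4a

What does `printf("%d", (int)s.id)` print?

[0]=0x3d [1]=0xe3 [2]=0xf9 [3]=0x4a (big-endian) → word 0x3de3f94a
bank:28 @ bit 4 → (0x3de3f94a>>4)&0xfffffff = 0x3de3f94
id:4 @ bit 0 → (0x3de3f94a>>0)&0xf = 0xa  ←

10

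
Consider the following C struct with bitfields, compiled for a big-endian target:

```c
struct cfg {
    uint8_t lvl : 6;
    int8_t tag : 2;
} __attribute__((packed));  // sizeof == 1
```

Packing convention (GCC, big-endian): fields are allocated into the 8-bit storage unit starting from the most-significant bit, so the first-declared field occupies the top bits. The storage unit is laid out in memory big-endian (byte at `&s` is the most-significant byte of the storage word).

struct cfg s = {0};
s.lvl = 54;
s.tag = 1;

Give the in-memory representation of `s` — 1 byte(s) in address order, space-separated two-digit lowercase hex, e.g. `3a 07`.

d9

lvl (6b) val=54 bits=0x36 at bit 2: 0xd8
tag (2b) val=1 bits=0x1 at bit 0: 0xd9
word = 0xd9 → big-endian bytes:
  [0]=0xd9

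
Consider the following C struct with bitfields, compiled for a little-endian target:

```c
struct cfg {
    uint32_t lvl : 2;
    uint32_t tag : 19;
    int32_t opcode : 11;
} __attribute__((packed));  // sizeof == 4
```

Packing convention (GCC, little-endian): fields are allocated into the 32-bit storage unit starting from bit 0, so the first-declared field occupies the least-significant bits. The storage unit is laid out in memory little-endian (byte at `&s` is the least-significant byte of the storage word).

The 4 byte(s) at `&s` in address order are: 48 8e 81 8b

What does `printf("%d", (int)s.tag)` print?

[0]=0x48 [1]=0x8e [2]=0x81 [3]=0x8b (little-endian) → word 0x8b818e48
lvl [0+:2] = (word>>0) & 0x3 = 0
tag [2+:19] = (word>>2) & 0x7ffff = 25490  ←
opcode [21+:11] = (word>>21) & 0x7ff = 1116

25490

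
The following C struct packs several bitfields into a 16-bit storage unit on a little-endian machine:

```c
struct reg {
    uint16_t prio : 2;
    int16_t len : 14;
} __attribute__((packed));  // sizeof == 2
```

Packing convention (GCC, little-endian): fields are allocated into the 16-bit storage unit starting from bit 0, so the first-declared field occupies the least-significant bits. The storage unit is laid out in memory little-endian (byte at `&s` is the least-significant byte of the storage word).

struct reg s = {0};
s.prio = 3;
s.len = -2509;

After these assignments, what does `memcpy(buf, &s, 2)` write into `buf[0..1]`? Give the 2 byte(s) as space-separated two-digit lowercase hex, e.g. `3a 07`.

[0+:2] prio=3 & 0x3 = 0x3; word=0x0003
[2+:14] len=-2509 & 0x3fff = 0x3633; word=0xd8cf
word = 0xd8cf → little-endian bytes:
  [0]=0xcf  [1]=0xd8

cf d8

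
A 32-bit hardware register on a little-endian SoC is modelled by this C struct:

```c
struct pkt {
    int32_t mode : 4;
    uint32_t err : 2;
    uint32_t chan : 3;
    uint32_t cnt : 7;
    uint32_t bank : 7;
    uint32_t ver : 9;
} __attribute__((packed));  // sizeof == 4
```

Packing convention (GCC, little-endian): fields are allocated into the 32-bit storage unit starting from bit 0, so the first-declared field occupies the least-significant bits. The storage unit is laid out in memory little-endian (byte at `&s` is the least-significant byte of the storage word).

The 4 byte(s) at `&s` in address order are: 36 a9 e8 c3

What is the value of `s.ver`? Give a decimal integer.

[0]=0x36 [1]=0xa9 [2]=0xe8 [3]=0xc3 (little-endian) → word 0xc3e8a936
mode:4 @ bit 0 → (0xc3e8a936>>0)&0xf = 0x6
err:2 @ bit 4 → (0xc3e8a936>>4)&0x3 = 0x3
chan:3 @ bit 6 → (0xc3e8a936>>6)&0x7 = 0x4
cnt:7 @ bit 9 → (0xc3e8a936>>9)&0x7f = 0x54
bank:7 @ bit 16 → (0xc3e8a936>>16)&0x7f = 0x68
ver:9 @ bit 23 → (0xc3e8a936>>23)&0x1ff = 0x187  ←

391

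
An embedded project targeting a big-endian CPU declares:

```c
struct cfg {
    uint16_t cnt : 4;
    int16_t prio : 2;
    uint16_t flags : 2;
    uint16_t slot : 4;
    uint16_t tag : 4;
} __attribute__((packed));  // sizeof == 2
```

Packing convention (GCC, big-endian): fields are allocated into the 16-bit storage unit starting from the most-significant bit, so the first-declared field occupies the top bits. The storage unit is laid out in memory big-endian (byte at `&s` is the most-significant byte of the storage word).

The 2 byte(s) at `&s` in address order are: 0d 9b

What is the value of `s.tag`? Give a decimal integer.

[0]=0x0d [1]=0x9b (big-endian) → word 0x0d9b
cnt [12+:4] = (word>>12) & 0xf = 0
prio [10+:2] = (word>>10) & 0x3 = 3
flags [8+:2] = (word>>8) & 0x3 = 1
slot [4+:4] = (word>>4) & 0xf = 9
tag [0+:4] = (word>>0) & 0xf = 11  ←

11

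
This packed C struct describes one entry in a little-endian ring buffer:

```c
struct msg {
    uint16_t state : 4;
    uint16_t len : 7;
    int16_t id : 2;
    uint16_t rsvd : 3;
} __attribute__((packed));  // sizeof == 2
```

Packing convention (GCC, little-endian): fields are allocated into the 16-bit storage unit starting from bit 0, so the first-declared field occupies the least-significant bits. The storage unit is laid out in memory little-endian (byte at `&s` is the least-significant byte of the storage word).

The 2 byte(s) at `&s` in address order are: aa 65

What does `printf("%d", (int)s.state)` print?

[0]=0xaa [1]=0x65 (little-endian) → word 0x65aa
state [0+:4] = (word>>0) & 0xf = 10  ←
len [4+:7] = (word>>4) & 0x7f = 90
id [11+:2] = (word>>11) & 0x3 = 0
rsvd [13+:3] = (word>>13) & 0x7 = 3

10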